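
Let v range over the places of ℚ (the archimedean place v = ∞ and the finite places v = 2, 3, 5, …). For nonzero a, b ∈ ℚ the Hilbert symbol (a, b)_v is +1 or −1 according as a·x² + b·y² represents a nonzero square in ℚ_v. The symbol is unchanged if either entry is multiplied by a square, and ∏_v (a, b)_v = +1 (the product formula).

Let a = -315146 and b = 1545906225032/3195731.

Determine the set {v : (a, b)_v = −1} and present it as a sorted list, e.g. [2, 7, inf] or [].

[2, 29]

Mod squares: a ≡ -315146, b ≡ 140998. Check v ∈ {∞, 2, 7, 11, 13, 17, 19, 23, 29, 31}.
v=29: a=29^0·(≡26), b=29^1·(≡17) mod 29; (26|29)=-1, (17|29)=-1; (−1)^{0·1·14}·(-1)^1·(-1)^0 = -1.
v=∞: -315146 < 0 and 140998 > 0  ⇒  (a,b)_∞ = +1.
v=31: a=31^1·(≡2), b=31^0·(≡10) mod 31; (2|31)=+1, (10|31)=+1; (−1)^{1·0·15}·(+1)^0·(+1)^1 = +1.
v=11: a=11^0·(≡4), b=11^-3·(≡5) mod 11; (4|11)=+1, (5|11)=+1; (−1)^{0·-3·5}·(+1)^-3·(+1)^0 = +1.
v=7: a=7^0·(≡1), b=7^-4·(≡1) mod 7; (1|7)=+1, (1|7)=+1; (−1)^{0·-4·3}·(+1)^-4·(+1)^0 = +1.
v=2: v_2(a)=1, v_2(b)=3; units ≡ 3, 3 (mod 8); ε·ε+αω+βω = 1·1+1·1+3·1 ≡ 1  ⇒  (a,b)_2 = -1.
v=17: a=17^1·(≡9), b=17^5·(≡15) mod 17; (9|17)=+1, (15|17)=+1; (−1)^{1·5·8}·(+1)^5·(+1)^1 = +1.
v=19: a=19^0·(≡7), b=19^2·(≡12) mod 19; (7|19)=+1, (12|19)=-1; (−1)^{0·2·9}·(+1)^2·(-1)^0 = +1.
v=23: a=23^1·(≡6), b=23^0·(≡1) mod 23; (6|23)=+1, (1|23)=+1; (−1)^{1·0·11}·(+1)^0·(+1)^1 = +1.
v=13: a=13^1·(≡3), b=13^1·(≡10) mod 13; (3|13)=+1, (10|13)=+1; (−1)^{1·1·6}·(+1)^1·(+1)^1 = +1.
(-315146, 140998 / ℚ) ramifies at {2, 29}: a division algebra.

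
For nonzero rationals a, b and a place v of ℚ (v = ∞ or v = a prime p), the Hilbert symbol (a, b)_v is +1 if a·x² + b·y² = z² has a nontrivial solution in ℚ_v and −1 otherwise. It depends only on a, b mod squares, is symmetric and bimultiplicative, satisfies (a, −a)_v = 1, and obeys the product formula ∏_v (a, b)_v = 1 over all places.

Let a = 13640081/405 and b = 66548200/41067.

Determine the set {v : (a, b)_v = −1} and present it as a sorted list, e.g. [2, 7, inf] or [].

Mod squares: a ≡ 28405, b ≡ 3774. Check v ∈ {∞, 2, 3, 5, 7, 13, 17, 19, 23, 37}.
v=∞: 28405 > 0 and 3774 > 0  ⇒  (a,b)_∞ = +1.
v=5: a=5^-1·(≡1), b=5^2·(≡4) mod 5; (1|5)=+1, (4|5)=+1; (−1)^{-1·2·2}·(+1)^2·(+1)^-1 = +1.
v=23: a=23^1·(≡6), b=23^2·(≡3) mod 23; (6|23)=+1, (3|23)=+1; (−1)^{1·2·11}·(+1)^2·(+1)^1 = +1.
v=37: a=37^0·(≡3), b=37^1·(≡27) mod 37; (3|37)=+1, (27|37)=+1; (−1)^{0·1·18}·(+1)^1·(+1)^0 = +1.
v=3: a=3^-4·(≡1), b=3^-5·(≡1) mod 3; (1|3)=+1, (1|3)=+1; (−1)^{-4·-5·1}·(+1)^-5·(+1)^-4 = +1.
v=2: v_2(a)=0, v_2(b)=3; units ≡ 5, 7 (mod 8); ε·ε+αω+βω = 0·1+0·0+3·1 ≡ 1  ⇒  (a,b)_2 = -1.
v=17: a=17^0·(≡13), b=17^1·(≡15) mod 17; (13|17)=+1, (15|17)=+1; (−1)^{0·1·8}·(+1)^1·(+1)^0 = +1.
v=7: a=7^4·(≡3), b=7^0·(≡1) mod 7; (3|7)=-1, (1|7)=+1; (−1)^{4·0·3}·(-1)^0·(+1)^4 = +1.
v=13: a=13^1·(≡10), b=13^-2·(≡12) mod 13; (10|13)=+1, (12|13)=+1; (−1)^{1·-2·6}·(+1)^-2·(+1)^1 = +1.
v=19: a=19^1·(≡10), b=19^0·(≡2) mod 19; (10|19)=-1, (2|19)=-1; (−1)^{1·0·9}·(-1)^0·(-1)^1 = -1.
Ram(28405, 3774) = {2, 19}; no ℚ_2-point on the conic.

[2, 19]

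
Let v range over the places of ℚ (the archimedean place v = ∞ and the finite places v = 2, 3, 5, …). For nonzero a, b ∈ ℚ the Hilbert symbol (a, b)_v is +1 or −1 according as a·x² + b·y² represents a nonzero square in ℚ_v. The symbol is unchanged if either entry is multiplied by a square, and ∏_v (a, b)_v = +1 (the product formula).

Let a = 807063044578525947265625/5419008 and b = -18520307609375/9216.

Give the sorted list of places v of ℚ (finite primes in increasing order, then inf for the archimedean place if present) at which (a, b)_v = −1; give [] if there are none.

[11, 17, 23, 43]

(a, b) ≡ (51, -4101383) mod (ℚ^×)²; places V = {2, 3, 5, 7, 11, 13, 17, 23, 29, 43, ∞}.
(a,b)_5: α=10, u≡4; β=6, v≡3 (mod 5); (4|5)=+1, (3|5)=-1; sign (−1)^0·+1^6·-1^10 = +1.
(a,b)_23: α=2, u≡21; β=1, v≡10 (mod 23); (21|23)=-1, (10|23)=-1; sign (−1)^0·-1^1·-1^2 = -1.
(a,b)_17: α=3, u≡10; β=2, v≡3 (mod 17); (10|17)=-1, (3|17)=-1; sign (−1)^0·-1^2·-1^3 = -1.
(a,b)_29: α=2, u≡23; β=1, v≡23 (mod 29); (23|29)=+1, (23|29)=+1; sign (−1)^0·+1^1·+1^2 = +1.
(a,b)_11: α=2, u≡8; β=1, v≡5 (mod 11); (8|11)=-1, (5|11)=+1; sign (−1)^0·-1^1·+1^2 = -1.
(a,b)_43: α=2, u≡20; β=1, v≡10 (mod 43); (20|43)=-1, (10|43)=+1; sign (−1)^0·-1^1·+1^2 = -1.
(a,b)_7: α=-2, u≡2; β=0, v≡4 (mod 7); (2|7)=+1, (4|7)=+1; sign (−1)^0·+1^0·+1^-2 = +1.
(a,b)_∞: sgn(51)=+, sgn(-4101383)=−, so +1.
(a,b)_2: α=-12, β=-10; u≡3, v≡1 (mod 8); ε(u)ε(v)=1·0, αω(v)=-12·0, βω(u)=-10·1; sum ≡ 0  ⇒  +1.
(a,b)_3: α=-3, u≡2; β=-2, v≡1 (mod 3); (2|3)=-1, (1|3)=+1; sign (−1)^0·-1^-2·+1^-3 = +1.
(a,b)_13: α=2, u≡1; β=1, v≡5 (mod 13); (1|13)=+1, (5|13)=-1; sign (−1)^0·+1^1·-1^2 = +1.
Ram(51, -4101383) = {11, 17, 23, 43}; no ℚ_11-point on the conic.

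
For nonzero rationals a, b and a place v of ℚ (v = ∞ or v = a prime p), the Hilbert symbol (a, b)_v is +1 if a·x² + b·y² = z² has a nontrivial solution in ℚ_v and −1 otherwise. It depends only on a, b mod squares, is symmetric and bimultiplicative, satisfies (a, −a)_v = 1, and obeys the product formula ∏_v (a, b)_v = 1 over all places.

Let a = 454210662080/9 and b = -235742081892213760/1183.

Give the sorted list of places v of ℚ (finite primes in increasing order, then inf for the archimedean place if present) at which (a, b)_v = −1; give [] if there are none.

(a, b) ≡ (19659395, -31255) mod (ℚ^×)²; places V = {2, 3, 5, 7, 13, 17, 19, 37, 47, ∞}.
(a,b)_19: α=3, u≡15; β=5, v≡15 (mod 19); (15|19)=-1, (15|19)=-1; sign (−1)^1·-1^5·-1^3 = -1.
(a,b)_13: α=0, u≡5; β=-2, v≡1 (mod 13); (5|13)=-1, (1|13)=+1; sign (−1)^0·-1^-2·+1^0 = +1.
(a,b)_3: α=-2, u≡2; β=0, v≡2 (mod 3); (2|3)=-1, (2|3)=-1; sign (−1)^0·-1^0·-1^-2 = +1.
(a,b)_∞: sgn(19659395)=+, sgn(-31255)=−, so +1.
(a,b)_2: α=6, β=10; u≡3, v≡1 (mod 8); ε(u)ε(v)=1·0, αω(v)=6·0, βω(u)=10·1; sum ≡ 0  ⇒  +1.
(a,b)_37: α=1, u≡2; β=2, v≡11 (mod 37); (2|37)=-1, (11|37)=+1; sign (−1)^0·-1^2·+1^1 = +1.
(a,b)_47: α=1, u≡2; β=1, v≡39 (mod 47); (2|47)=+1, (39|47)=-1; sign (−1)^1·+1^1·-1^1 = +1.
(a,b)_7: α=1, u≡2; β=-1, v≡4 (mod 7); (2|7)=+1, (4|7)=+1; sign (−1)^1·+1^-1·+1^1 = -1.
(a,b)_17: α=1, u≡3; β=2, v≡9 (mod 17); (3|17)=-1, (9|17)=+1; sign (−1)^0·-1^2·+1^1 = +1.
(a,b)_5: α=1, u≡4; β=1, v≡1 (mod 5); (4|5)=+1, (1|5)=+1; sign (−1)^0·+1^1·+1^1 = +1.
|Ram(19659395, -31255)| = 2, even; anisotropic at {7, 19}.

[7, 19]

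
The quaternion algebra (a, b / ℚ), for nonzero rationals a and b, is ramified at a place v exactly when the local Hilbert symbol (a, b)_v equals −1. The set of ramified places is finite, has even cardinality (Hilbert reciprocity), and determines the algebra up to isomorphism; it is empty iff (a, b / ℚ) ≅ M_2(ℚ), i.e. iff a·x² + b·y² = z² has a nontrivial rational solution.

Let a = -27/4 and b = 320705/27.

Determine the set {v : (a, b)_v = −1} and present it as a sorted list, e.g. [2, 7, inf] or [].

Mod squares: a ≡ -3, b ≡ 19635. Check v ∈ {∞, 2, 3, 5, 7, 11, 17}.
v=∞: -3 < 0 and 19635 > 0  ⇒  (a,b)_∞ = +1.
v=3: a=3^3·(≡2), b=3^-3·(≡2) mod 3; (2|3)=-1, (2|3)=-1; (−1)^{3·-3·1}·(-1)^-3·(-1)^3 = -1.
v=2: v_2(a)=-2, v_2(b)=0; units ≡ 5, 3 (mod 8); ε·ε+αω+βω = 0·1+-2·1+0·1 ≡ 0  ⇒  (a,b)_2 = +1.
v=17: a=17^0·(≡6), b=17^1·(≡8) mod 17; (6|17)=-1, (8|17)=+1; (−1)^{0·1·8}·(-1)^1·(+1)^0 = -1.
v=7: a=7^0·(≡2), b=7^3·(≡3) mod 7; (2|7)=+1, (3|7)=-1; (−1)^{0·3·3}·(+1)^3·(-1)^0 = +1.
v=5: a=5^0·(≡2), b=5^1·(≡3) mod 5; (2|5)=-1, (3|5)=-1; (−1)^{0·1·2}·(-1)^1·(-1)^0 = -1.
v=11: a=11^0·(≡7), b=11^1·(≡1) mod 11; (7|11)=-1, (1|11)=+1; (−1)^{0·1·5}·(-1)^1·(+1)^0 = -1.
(-3, 19635 / ℚ) ramifies at {3, 5, 11, 17}: a division algebra.

[3, 5, 11, 17]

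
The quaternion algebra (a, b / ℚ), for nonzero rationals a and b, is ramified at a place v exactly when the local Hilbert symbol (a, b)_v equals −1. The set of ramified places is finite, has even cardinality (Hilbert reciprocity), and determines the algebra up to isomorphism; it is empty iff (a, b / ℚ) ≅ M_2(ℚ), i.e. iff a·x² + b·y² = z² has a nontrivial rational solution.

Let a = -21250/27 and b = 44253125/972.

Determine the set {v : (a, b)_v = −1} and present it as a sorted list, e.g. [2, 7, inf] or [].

[3, 5]

(a, b) ≡ (-102, 15) mod (ℚ^×)²; places V = {2, 3, 5, 7, 17, ∞}.
(a,b)_5: α=4, u≡3; β=5, v≡3 (mod 5); (3|5)=-1, (3|5)=-1; sign (−1)^0·-1^5·-1^4 = -1.
(a,b)_2: α=1, β=-2; u≡5, v≡7 (mod 8); ε(u)ε(v)=0·1, αω(v)=1·0, βω(u)=-2·1; sum ≡ 0  ⇒  +1.
(a,b)_∞: sgn(-102)=−, sgn(15)=+, so +1.
(a,b)_17: α=1, u≡11; β=2, v≡2 (mod 17); (11|17)=-1, (2|17)=+1; sign (−1)^0·-1^2·+1^1 = +1.
(a,b)_7: α=0, u≡5; β=2, v≡1 (mod 7); (5|7)=-1, (1|7)=+1; sign (−1)^0·-1^2·+1^0 = +1.
(a,b)_3: α=-3, u≡2; β=-5, v≡2 (mod 3); (2|3)=-1, (2|3)=-1; sign (−1)^1·-1^-5·-1^-3 = -1.
(-102, 15 / ℚ) ramifies at {3, 5}: a division algebra.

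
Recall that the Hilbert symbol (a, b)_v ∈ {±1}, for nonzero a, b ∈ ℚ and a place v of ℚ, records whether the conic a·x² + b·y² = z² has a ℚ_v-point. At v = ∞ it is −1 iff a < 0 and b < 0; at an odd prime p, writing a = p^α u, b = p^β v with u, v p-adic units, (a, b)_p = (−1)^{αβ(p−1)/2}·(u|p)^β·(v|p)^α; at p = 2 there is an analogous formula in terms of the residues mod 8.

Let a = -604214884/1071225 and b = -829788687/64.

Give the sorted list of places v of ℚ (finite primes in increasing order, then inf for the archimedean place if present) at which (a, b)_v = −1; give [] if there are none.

[13, 23, 29, inf]

(a, b) ≡ (-18241, -1881607) mod (ℚ^×)²; places V = {2, 3, 5, 7, 13, 17, 23, 29, 31, 37, ∞}.
(a,b)_∞: sgn(-18241)=−, sgn(-1881607)=−, so -1.
(a,b)_7: α=2, u≡4; β=3, v≡5 (mod 7); (4|7)=+1, (5|7)=-1; sign (−1)^0·+1^3·-1^2 = +1.
(a,b)_13: α=2, u≡2; β=1, v≡3 (mod 13); (2|13)=-1, (3|13)=+1; sign (−1)^0·-1^1·+1^2 = -1.
(a,b)_2: α=2, β=-6; u≡7, v≡1 (mod 8); ε(u)ε(v)=1·0, αω(v)=2·0, βω(u)=-6·0; sum ≡ 0  ⇒  +1.
(a,b)_3: α=-4, u≡2; β=2, v≡2 (mod 3); (2|3)=-1, (2|3)=-1; sign (−1)^0·-1^2·-1^-4 = +1.
(a,b)_5: α=-2, u≡4; β=0, v≡2 (mod 5); (4|5)=+1, (2|5)=-1; sign (−1)^0·+1^0·-1^-2 = +1.
(a,b)_29: α=1, u≡20; β=1, v≡19 (mod 29); (20|29)=+1, (19|29)=-1; sign (−1)^0·+1^1·-1^1 = -1.
(a,b)_37: α=1, u≡3; β=0, v≡1 (mod 37); (3|37)=+1, (1|37)=+1; sign (−1)^0·+1^0·+1^1 = +1.
(a,b)_17: α=1, u≡13; β=0, v≡1 (mod 17); (13|17)=+1, (1|17)=+1; sign (−1)^0·+1^0·+1^1 = +1.
(a,b)_23: α=-2, u≡15; β=1, v≡3 (mod 23); (15|23)=-1, (3|23)=+1; sign (−1)^0·-1^1·+1^-2 = -1.
(a,b)_31: α=0, u≡2; β=1, v≡19 (mod 31); (2|31)=+1, (19|31)=+1; sign (−1)^0·+1^1·+1^0 = +1.
|Ram(-18241, -1881607)| = 4, even; anisotropic at {13, 23, 29, ∞}.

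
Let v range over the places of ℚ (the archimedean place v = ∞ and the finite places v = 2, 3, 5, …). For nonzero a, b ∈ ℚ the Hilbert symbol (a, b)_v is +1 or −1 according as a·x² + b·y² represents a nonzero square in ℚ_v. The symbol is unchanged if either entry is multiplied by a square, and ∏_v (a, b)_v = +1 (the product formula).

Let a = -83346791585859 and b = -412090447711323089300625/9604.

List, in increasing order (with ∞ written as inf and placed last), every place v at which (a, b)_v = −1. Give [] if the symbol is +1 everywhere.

Mod squares: a ≡ -19499, b ≡ -969. Check v ∈ {∞, 2, 3, 5, 7, 11, 17, 19, 31, 37}.
v=7: a=7^0·(≡3), b=7^-4·(≡4) mod 7; (3|7)=-1, (4|7)=+1; (−1)^{0·-4·3}·(-1)^-4·(+1)^0 = +1.
v=2: v_2(a)=0, v_2(b)=-2; units ≡ 5, 7 (mod 8); ε·ε+αω+βω = 0·1+0·0+-2·1 ≡ 0  ⇒  (a,b)_2 = +1.
v=3: a=3^2·(≡1), b=3^3·(≡1) mod 3; (1|3)=+1, (1|3)=+1; (−1)^{2·3·1}·(+1)^3·(+1)^2 = +1.
v=19: a=19^2·(≡18), b=19^3·(≡1) mod 19; (18|19)=-1, (1|19)=+1; (−1)^{2·3·9}·(-1)^3·(+1)^2 = -1.
v=37: a=37^3·(≡11), b=37^4·(≡30) mod 37; (11|37)=+1, (30|37)=+1; (−1)^{3·4·18}·(+1)^4·(+1)^3 = +1.
v=∞: -19499 < 0 and -969 < 0  ⇒  (a,b)_∞ = -1.
v=17: a=17^1·(≡13), b=17^1·(≡11) mod 17; (13|17)=+1, (11|17)=-1; (−1)^{1·1·8}·(+1)^1·(-1)^1 = -1.
v=11: a=11^0·(≡1), b=11^2·(≡10) mod 11; (1|11)=+1, (10|11)=-1; (−1)^{0·2·5}·(+1)^2·(-1)^0 = +1.
v=5: a=5^0·(≡1), b=5^4·(≡1) mod 5; (1|5)=+1, (1|5)=+1; (−1)^{0·4·2}·(+1)^4·(+1)^0 = +1.
v=31: a=31^3·(≡22), b=31^4·(≡24) mod 31; (22|31)=-1, (24|31)=-1; (−1)^{3·4·15}·(-1)^4·(-1)^3 = -1.
(-19499, -969 / ℚ) ramifies at {17, 19, 31, ∞}: a division algebra.

[17, 19, 31, inf]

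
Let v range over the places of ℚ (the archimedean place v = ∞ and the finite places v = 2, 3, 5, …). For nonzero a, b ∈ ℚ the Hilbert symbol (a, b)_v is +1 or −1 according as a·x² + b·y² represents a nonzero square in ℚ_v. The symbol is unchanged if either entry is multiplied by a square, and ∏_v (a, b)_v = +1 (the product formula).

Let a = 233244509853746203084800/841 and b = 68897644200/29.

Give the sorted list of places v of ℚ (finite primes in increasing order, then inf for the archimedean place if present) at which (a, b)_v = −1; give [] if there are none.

[7, 11, 17, 29]

(a, b) ≡ (418, 75922) mod (ℚ^×)²; places V = {2, 3, 5, 7, 11, 17, 19, 29, ∞}.
(a,b)_5: α=2, u≡2; β=2, v≡2 (mod 5); (2|5)=-1, (2|5)=-1; sign (−1)^0·-1^2·-1^2 = +1.
(a,b)_2: α=11, β=3; u≡1, v≡1 (mod 8); ε(u)ε(v)=0·0, αω(v)=11·0, βω(u)=3·0; sum ≡ 0  ⇒  +1.
(a,b)_∞: sgn(418)=+, sgn(75922)=+, so +1.
(a,b)_29: α=-2, u≡12; β=-1, v≡14 (mod 29); (12|29)=-1, (14|29)=-1; sign (−1)^0·-1^-1·-1^-2 = -1.
(a,b)_7: α=0, u≡3; β=1, v≡3 (mod 7); (3|7)=-1, (3|7)=-1; sign (−1)^0·-1^1·-1^0 = -1.
(a,b)_17: α=2, u≡10; β=1, v≡7 (mod 17); (10|17)=-1, (7|17)=-1; sign (−1)^0·-1^1·-1^2 = -1.
(a,b)_11: α=3, u≡1; β=1, v≡5 (mod 11); (1|11)=+1, (5|11)=+1; sign (−1)^1·+1^1·+1^3 = -1.
(a,b)_3: α=14, u≡1; β=6, v≡1 (mod 3); (1|3)=+1, (1|3)=+1; sign (−1)^0·+1^6·+1^14 = +1.
(a,b)_19: α=5, u≡3; β=2, v≡5 (mod 19); (3|19)=-1, (5|19)=+1; sign (−1)^0·-1^2·+1^5 = +1.
|Ram(418, 75922)| = 4, even; anisotropic at {7, 11, 17, 29}.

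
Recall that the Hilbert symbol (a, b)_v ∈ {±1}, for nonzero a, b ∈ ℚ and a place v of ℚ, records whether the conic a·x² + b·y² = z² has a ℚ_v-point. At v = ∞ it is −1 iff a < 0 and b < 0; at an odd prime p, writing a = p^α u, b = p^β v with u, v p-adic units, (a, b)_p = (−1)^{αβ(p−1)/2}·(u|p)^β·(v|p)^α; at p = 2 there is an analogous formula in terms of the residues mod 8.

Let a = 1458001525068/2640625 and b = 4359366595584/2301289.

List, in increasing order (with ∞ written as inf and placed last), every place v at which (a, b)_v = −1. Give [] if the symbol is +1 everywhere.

[3, 19]

(a, b) ≡ (627, 221) mod (ℚ^×)²; places V = {2, 3, 5, 7, 11, 13, 17, 19, 37, 41, 47, ∞}.
(a,b)_41: α=0, u≡38; β=-2, v≡37 (mod 41); (38|41)=-1, (37|41)=+1; sign (−1)^0·-1^-2·+1^0 = +1.
(a,b)_17: α=0, u≡15; β=1, v≡8 (mod 17); (15|17)=+1, (8|17)=+1; sign (−1)^0·+1^1·+1^0 = +1.
(a,b)_2: α=2, β=10; u≡3, v≡5 (mod 8); ε(u)ε(v)=1·0, αω(v)=2·1, βω(u)=10·1; sum ≡ 0  ⇒  +1.
(a,b)_13: α=-2, u≡3; β=1, v≡4 (mod 13); (3|13)=+1, (4|13)=+1; sign (−1)^0·+1^1·+1^-2 = +1.
(a,b)_19: α=3, u≡12; β=2, v≡14 (mod 19); (12|19)=-1, (14|19)=-1; sign (−1)^0·-1^2·-1^3 = -1.
(a,b)_47: α=2, u≡27; β=0, v≡22 (mod 47); (27|47)=+1, (22|47)=-1; sign (−1)^0·+1^0·-1^2 = +1.
(a,b)_37: α=0, u≡6; β=-2, v≡36 (mod 37); (6|37)=-1, (36|37)=+1; sign (−1)^0·-1^-2·+1^0 = +1.
(a,b)_11: α=1, u≡7; β=2, v≡9 (mod 11); (7|11)=-1, (9|11)=+1; sign (−1)^0·-1^2·+1^1 = +1.
(a,b)_5: α=-6, u≡2; β=0, v≡1 (mod 5); (2|5)=-1, (1|5)=+1; sign (−1)^0·-1^0·+1^-6 = +1.
(a,b)_7: α=0, u≡4; β=2, v≡4 (mod 7); (4|7)=+1, (4|7)=+1; sign (−1)^0·+1^2·+1^0 = +1.
(a,b)_3: α=7, u≡2; β=2, v≡2 (mod 3); (2|3)=-1, (2|3)=-1; sign (−1)^0·-1^2·-1^7 = -1.
(a,b)_∞: sgn(627)=+, sgn(221)=+, so +1.
|Ram(627, 221)| = 2, even; anisotropic at {3, 19}.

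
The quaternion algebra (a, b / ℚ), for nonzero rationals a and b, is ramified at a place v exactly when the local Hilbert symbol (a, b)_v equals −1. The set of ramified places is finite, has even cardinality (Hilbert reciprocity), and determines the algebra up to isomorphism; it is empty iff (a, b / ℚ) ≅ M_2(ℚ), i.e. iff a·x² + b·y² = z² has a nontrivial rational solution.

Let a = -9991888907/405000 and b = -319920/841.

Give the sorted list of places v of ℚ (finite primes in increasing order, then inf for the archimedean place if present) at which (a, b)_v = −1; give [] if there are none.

(a, b) ≡ (-123046, -19995) mod (ℚ^×)²; places V = {2, 3, 5, 7, 11, 13, 17, 29, 31, 43, 47, ∞}.
(a,b)_29: α=0, u≡9; β=-2, v≡8 (mod 29); (9|29)=+1, (8|29)=-1; sign (−1)^0·+1^-2·-1^0 = +1.
(a,b)_5: α=-4, u≡1; β=1, v≡1 (mod 5); (1|5)=+1, (1|5)=+1; sign (−1)^0·+1^1·+1^-4 = +1.
(a,b)_7: α=1, u≡6; β=0, v≡1 (mod 7); (6|7)=-1, (1|7)=+1; sign (−1)^0·-1^0·+1^1 = +1.
(a,b)_31: α=2, u≡26; β=1, v≡24 (mod 31); (26|31)=-1, (24|31)=-1; sign (−1)^0·-1^1·-1^2 = -1.
(a,b)_11: α=1, u≡4; β=0, v≡3 (mod 11); (4|11)=+1, (3|11)=+1; sign (−1)^0·+1^0·+1^1 = +1.
(a,b)_∞: sgn(-123046)=−, sgn(-19995)=−, so -1.
(a,b)_3: α=-4, u≡2; β=1, v≡1 (mod 3); (2|3)=-1, (1|3)=+1; sign (−1)^0·-1^1·+1^-4 = -1.
(a,b)_13: α=2, u≡3; β=0, v≡4 (mod 13); (3|13)=+1, (4|13)=+1; sign (−1)^0·+1^0·+1^2 = +1.
(a,b)_47: α=1, u≡27; β=0, v≡17 (mod 47); (27|47)=+1, (17|47)=+1; sign (−1)^0·+1^0·+1^1 = +1.
(a,b)_2: α=-3, β=4; u≡5, v≡5 (mod 8); ε(u)ε(v)=0·0, αω(v)=-3·1, βω(u)=4·1; sum ≡ 1  ⇒  -1.
(a,b)_43: α=0, u≡29; β=1, v≡34 (mod 43); (29|43)=-1, (34|43)=-1; sign (−1)^0·-1^1·-1^0 = -1.
(a,b)_17: α=1, u≡15; β=0, v≡11 (mod 17); (15|17)=+1, (11|17)=-1; sign (−1)^0·+1^0·-1^1 = -1.
Ram(-123046, -19995) = {2, 3, 17, 31, 43, ∞}; no ℚ_2-point on the conic.

[2, 3, 17, 31, 43, inf]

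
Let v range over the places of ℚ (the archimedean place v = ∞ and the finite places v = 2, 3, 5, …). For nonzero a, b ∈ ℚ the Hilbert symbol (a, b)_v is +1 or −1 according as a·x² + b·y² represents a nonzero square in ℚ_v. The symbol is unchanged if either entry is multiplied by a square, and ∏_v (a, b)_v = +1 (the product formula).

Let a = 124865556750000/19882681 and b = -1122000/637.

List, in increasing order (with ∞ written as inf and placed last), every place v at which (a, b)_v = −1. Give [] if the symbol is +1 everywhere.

(a, b) ≡ (3, -36465) mod (ℚ^×)²; places V = {2, 3, 5, 7, 11, 13, 17, 23, ∞}.
(a,b)_11: α=2, u≡9; β=1, v≡8 (mod 11); (9|11)=+1, (8|11)=-1; sign (−1)^0·+1^1·-1^2 = +1.
(a,b)_13: α=-2, u≡12; β=-1, v≡3 (mod 13); (12|13)=+1, (3|13)=+1; sign (−1)^0·+1^-1·+1^-2 = +1.
(a,b)_3: α=3, u≡1; β=1, v≡1 (mod 3); (1|3)=+1, (1|3)=+1; sign (−1)^1·+1^1·+1^3 = -1.
(a,b)_2: α=4, β=4; u≡3, v≡7 (mod 8); ε(u)ε(v)=1·1, αω(v)=4·0, βω(u)=4·1; sum ≡ 1  ⇒  -1.
(a,b)_5: α=6, u≡2; β=3, v≡2 (mod 5); (2|5)=-1, (2|5)=-1; sign (−1)^0·-1^3·-1^6 = -1.
(a,b)_7: α=-6, u≡3; β=-2, v≡5 (mod 7); (3|7)=-1, (5|7)=-1; sign (−1)^0·-1^-2·-1^-6 = +1.
(a,b)_∞: sgn(3)=+, sgn(-36465)=−, so +1.
(a,b)_17: α=2, u≡7; β=1, v≡12 (mod 17); (7|17)=-1, (12|17)=-1; sign (−1)^0·-1^1·-1^2 = -1.
(a,b)_23: α=2, u≡6; β=0, v≡2 (mod 23); (6|23)=+1, (2|23)=+1; sign (−1)^0·+1^0·+1^2 = +1.
(3, -36465 / ℚ) ramifies at {2, 3, 5, 17}: a division algebra.

[2, 3, 5, 17]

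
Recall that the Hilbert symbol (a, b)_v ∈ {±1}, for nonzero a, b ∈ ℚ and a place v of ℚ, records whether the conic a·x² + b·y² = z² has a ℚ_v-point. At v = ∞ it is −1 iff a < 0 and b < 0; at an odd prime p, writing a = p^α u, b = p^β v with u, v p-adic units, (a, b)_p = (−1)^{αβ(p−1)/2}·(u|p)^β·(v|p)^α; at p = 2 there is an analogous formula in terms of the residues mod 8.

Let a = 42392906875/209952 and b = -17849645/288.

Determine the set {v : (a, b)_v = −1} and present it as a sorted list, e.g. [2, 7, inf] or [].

[2, 5, 11, 29]

Mod squares: a ≡ 375782, b ≡ -98890. Check v ∈ {∞, 2, 3, 5, 11, 19, 29, 31}.
v=11: a=11^1·(≡6), b=11^1·(≡7) mod 11; (6|11)=-1, (7|11)=-1; (−1)^{1·1·5}·(-1)^1·(-1)^1 = -1.
v=29: a=29^1·(≡7), b=29^1·(≡19) mod 29; (7|29)=+1, (19|29)=-1; (−1)^{1·1·14}·(+1)^1·(-1)^1 = -1.
v=∞: 375782 > 0 and -98890 < 0  ⇒  (a,b)_∞ = +1.
v=3: a=3^-8·(≡2), b=3^-2·(≡2) mod 3; (2|3)=-1, (2|3)=-1; (−1)^{-8·-2·1}·(-1)^-2·(-1)^-8 = +1.
v=19: a=19^3·(≡10), b=19^2·(≡4) mod 19; (10|19)=-1, (4|19)=+1; (−1)^{3·2·9}·(-1)^2·(+1)^3 = +1.
v=5: a=5^4·(≡3), b=5^1·(≡2) mod 5; (3|5)=-1, (2|5)=-1; (−1)^{4·1·2}·(-1)^1·(-1)^4 = -1.
v=31: a=31^1·(≡18), b=31^1·(≡24) mod 31; (18|31)=+1, (24|31)=-1; (−1)^{1·1·15}·(+1)^1·(-1)^1 = +1.
v=2: v_2(a)=-5, v_2(b)=-5; units ≡ 3, 3 (mod 8); ε·ε+αω+βω = 1·1+-5·1+-5·1 ≡ 1  ⇒  (a,b)_2 = -1.
|Ram(375782, -98890)| = 4, even; anisotropic at {2, 5, 11, 29}.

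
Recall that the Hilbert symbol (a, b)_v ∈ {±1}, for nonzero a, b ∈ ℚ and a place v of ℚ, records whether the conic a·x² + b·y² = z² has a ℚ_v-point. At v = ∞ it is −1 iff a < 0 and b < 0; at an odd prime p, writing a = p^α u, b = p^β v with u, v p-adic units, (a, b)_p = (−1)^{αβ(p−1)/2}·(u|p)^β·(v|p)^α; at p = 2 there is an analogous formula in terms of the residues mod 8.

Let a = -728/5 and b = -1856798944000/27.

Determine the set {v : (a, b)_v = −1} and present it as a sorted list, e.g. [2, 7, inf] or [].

[3, 5, 13, inf]

(a, b) ≡ (-910, -2145) mod (ℚ^×)²; places V = {2, 3, 5, 7, 11, 13, ∞}.
(a,b)_11: α=0, u≡4; β=1, v≡4 (mod 11); (4|11)=+1, (4|11)=+1; sign (−1)^0·+1^1·+1^0 = +1.
(a,b)_∞: sgn(-910)=−, sgn(-2145)=−, so -1.
(a,b)_7: α=1, u≡3; β=4, v≡2 (mod 7); (3|7)=-1, (2|7)=+1; sign (−1)^0·-1^4·+1^1 = +1.
(a,b)_5: α=-1, u≡2; β=3, v≡4 (mod 5); (2|5)=-1, (4|5)=+1; sign (−1)^0·-1^3·+1^-1 = -1.
(a,b)_2: α=3, β=8; u≡1, v≡7 (mod 8); ε(u)ε(v)=0·1, αω(v)=3·0, βω(u)=8·0; sum ≡ 0  ⇒  +1.
(a,b)_13: α=1, u≡7; β=3, v≡9 (mod 13); (7|13)=-1, (9|13)=+1; sign (−1)^0·-1^3·+1^1 = -1.
(a,b)_3: α=0, u≡2; β=-3, v≡2 (mod 3); (2|3)=-1, (2|3)=-1; sign (−1)^0·-1^-3·-1^0 = -1.
|Ram(-910, -2145)| = 4, even; anisotropic at {3, 5, 13, ∞}.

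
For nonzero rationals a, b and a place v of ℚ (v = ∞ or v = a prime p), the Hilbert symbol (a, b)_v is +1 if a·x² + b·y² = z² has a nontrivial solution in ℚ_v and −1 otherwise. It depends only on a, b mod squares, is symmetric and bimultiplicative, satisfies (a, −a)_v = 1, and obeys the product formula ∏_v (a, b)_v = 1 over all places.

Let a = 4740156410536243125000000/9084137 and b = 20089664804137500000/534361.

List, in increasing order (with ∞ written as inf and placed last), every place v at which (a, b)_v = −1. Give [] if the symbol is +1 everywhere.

Mod squares: a ≡ 7293, b ≡ 22. Check v ∈ {∞, 2, 3, 5, 11, 13, 17, 43}.
v=13: a=13^3·(≡7), b=13^2·(≡1) mod 13; (7|13)=-1, (1|13)=+1; (−1)^{3·2·6}·(-1)^2·(+1)^3 = +1.
v=43: a=43^-2·(≡2), b=43^-2·(≡42) mod 43; (2|43)=-1, (42|43)=-1; (−1)^{-2·-2·21}·(-1)^-2·(-1)^-2 = +1.
v=3: a=3^11·(≡1), b=3^10·(≡1) mod 3; (1|3)=+1, (1|3)=+1; (−1)^{11·10·1}·(+1)^10·(+1)^11 = +1.
v=5: a=5^10·(≡3), b=5^8·(≡2) mod 5; (3|5)=-1, (2|5)=-1; (−1)^{10·8·2}·(-1)^8·(-1)^10 = +1.
v=2: v_2(a)=6, v_2(b)=5; units ≡ 5, 3 (mod 8); ε·ε+αω+βω = 0·1+6·1+5·1 ≡ 1  ⇒  (a,b)_2 = -1.
v=∞: 7293 > 0 and 22 > 0  ⇒  (a,b)_∞ = +1.
v=11: a=11^7·(≡1), b=11^5·(≡2) mod 11; (1|11)=+1, (2|11)=-1; (−1)^{7·5·5}·(+1)^5·(-1)^7 = +1.
v=17: a=17^-3·(≡8), b=17^-2·(≡6) mod 17; (8|17)=+1, (6|17)=-1; (−1)^{-3·-2·8}·(+1)^-2·(-1)^-3 = -1.
|Ram(7293, 22)| = 2, even; anisotropic at {2, 17}.

[2, 17]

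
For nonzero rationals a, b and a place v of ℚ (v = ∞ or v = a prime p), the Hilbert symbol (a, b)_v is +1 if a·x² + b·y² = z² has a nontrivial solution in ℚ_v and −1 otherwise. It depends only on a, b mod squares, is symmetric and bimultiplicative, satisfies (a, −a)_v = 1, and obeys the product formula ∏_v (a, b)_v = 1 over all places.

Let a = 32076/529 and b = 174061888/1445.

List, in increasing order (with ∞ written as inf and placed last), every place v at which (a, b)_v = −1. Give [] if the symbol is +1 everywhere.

[]

(a, b) ≡ (11, 665) mod (ℚ^×)²; places V = {2, 3, 5, 7, 11, 13, 17, 19, 23, ∞}.
(a,b)_17: α=0, u≡7; β=-2, v≡2 (mod 17); (7|17)=-1, (2|17)=+1; sign (−1)^0·-1^-2·+1^0 = +1.
(a,b)_5: α=0, u≡4; β=-1, v≡2 (mod 5); (4|5)=+1, (2|5)=-1; sign (−1)^0·+1^-1·-1^0 = +1.
(a,b)_7: α=0, u≡4; β=1, v≡1 (mod 7); (4|7)=+1, (1|7)=+1; sign (−1)^0·+1^1·+1^0 = +1.
(a,b)_2: α=2, β=6; u≡3, v≡1 (mod 8); ε(u)ε(v)=1·0, αω(v)=2·0, βω(u)=6·1; sum ≡ 0  ⇒  +1.
(a,b)_3: α=6, u≡2; β=0, v≡2 (mod 3); (2|3)=-1, (2|3)=-1; sign (−1)^0·-1^0·-1^6 = +1.
(a,b)_∞: sgn(11)=+, sgn(665)=+, so +1.
(a,b)_23: α=-2, u≡14; β=0, v≡22 (mod 23); (14|23)=-1, (22|23)=-1; sign (−1)^0·-1^0·-1^-2 = +1.
(a,b)_19: α=0, u≡5; β=1, v≡17 (mod 19); (5|19)=+1, (17|19)=+1; sign (−1)^0·+1^1·+1^0 = +1.
(a,b)_11: α=1, u≡1; β=2, v≡9 (mod 11); (1|11)=+1, (9|11)=+1; sign (−1)^0·+1^2·+1^1 = +1.
(a,b)_13: α=0, u≡2; β=2, v≡7 (mod 13); (2|13)=-1, (7|13)=-1; sign (−1)^0·-1^2·-1^0 = +1.
Every local symbol is +1, so the conic 11·x² + 665·y² = z² has ℚ_v-points for all v and hence a ℚ-point; (a, b / ℚ) ≅ M_2(ℚ).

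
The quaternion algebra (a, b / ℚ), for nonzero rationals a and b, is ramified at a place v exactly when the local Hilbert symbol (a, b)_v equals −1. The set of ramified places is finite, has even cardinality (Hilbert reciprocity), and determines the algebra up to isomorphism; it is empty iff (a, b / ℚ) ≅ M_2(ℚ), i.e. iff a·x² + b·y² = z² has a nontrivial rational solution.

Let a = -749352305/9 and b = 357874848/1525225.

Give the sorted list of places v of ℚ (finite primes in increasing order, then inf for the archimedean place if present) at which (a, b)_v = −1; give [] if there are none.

Mod squares: a ≡ -1416545, b ≡ 58. Check v ∈ {∞, 2, 3, 5, 13, 19, 23, 29, 31, 37}.
v=13: a=13^1·(≡1), b=13^-2·(≡2) mod 13; (1|13)=+1, (2|13)=-1; (−1)^{1·-2·6}·(+1)^-2·(-1)^1 = -1.
v=31: a=31^1·(≡17), b=31^0·(≡21) mod 31; (17|31)=-1, (21|31)=-1; (−1)^{1·0·15}·(-1)^0·(-1)^1 = -1.
v=29: a=29^0·(≡14), b=29^1·(≡3) mod 29; (14|29)=-1, (3|29)=-1; (−1)^{0·1·14}·(-1)^1·(-1)^0 = -1.
v=19: a=19^1·(≡6), b=19^-2·(≡9) mod 19; (6|19)=+1, (9|19)=+1; (−1)^{1·-2·9}·(+1)^-2·(+1)^1 = +1.
v=5: a=5^1·(≡1), b=5^-2·(≡2) mod 5; (1|5)=+1, (2|5)=-1; (−1)^{1·-2·2}·(+1)^-2·(-1)^1 = -1.
v=37: a=37^1·(≡4), b=37^0·(≡4) mod 37; (4|37)=+1, (4|37)=+1; (−1)^{1·0·18}·(+1)^0·(+1)^1 = +1.
v=2: v_2(a)=0, v_2(b)=5; units ≡ 7, 5 (mod 8); ε·ε+αω+βω = 1·0+0·1+5·0 ≡ 0  ⇒  (a,b)_2 = +1.
v=3: a=3^-2·(≡1), b=3^6·(≡1) mod 3; (1|3)=+1, (1|3)=+1; (−1)^{-2·6·1}·(+1)^6·(+1)^-2 = +1.
v=23: a=23^2·(≡13), b=23^2·(≡12) mod 23; (13|23)=+1, (12|23)=+1; (−1)^{2·2·11}·(+1)^2·(+1)^2 = +1.
v=∞: -1416545 < 0 and 58 > 0  ⇒  (a,b)_∞ = +1.
|Ram(-1416545, 58)| = 4, even; anisotropic at {5, 13, 29, 31}.

[5, 13, 29, 31]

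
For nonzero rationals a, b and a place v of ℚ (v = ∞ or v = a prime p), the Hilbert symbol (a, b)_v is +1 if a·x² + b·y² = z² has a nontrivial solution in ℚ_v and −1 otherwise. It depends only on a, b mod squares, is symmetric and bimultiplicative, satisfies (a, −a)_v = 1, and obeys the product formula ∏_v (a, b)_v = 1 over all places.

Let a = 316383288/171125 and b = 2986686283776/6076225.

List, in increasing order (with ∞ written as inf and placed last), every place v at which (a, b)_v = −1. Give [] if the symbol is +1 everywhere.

[2, 13]

Mod squares: a ≡ 390, b ≡ 6. Check v ∈ {∞, 2, 3, 5, 13, 17, 19, 29, 37, 53}.
v=17: a=17^0·(≡15), b=17^-2·(≡11) mod 17; (15|17)=+1, (11|17)=-1; (−1)^{0·-2·8}·(+1)^-2·(-1)^0 = +1.
v=3: a=3^1·(≡1), b=3^1·(≡2) mod 3; (1|3)=+1, (2|3)=-1; (−1)^{1·1·1}·(+1)^1·(-1)^1 = +1.
v=2: v_2(a)=3, v_2(b)=21; units ≡ 3, 3 (mod 8); ε·ε+αω+βω = 1·1+3·1+21·1 ≡ 1  ⇒  (a,b)_2 = -1.
v=19: a=19^2·(≡3), b=19^0·(≡5) mod 19; (3|19)=-1, (5|19)=+1; (−1)^{2·0·9}·(-1)^0·(+1)^2 = +1.
v=37: a=37^-2·(≡15), b=37^0·(≡13) mod 37; (15|37)=-1, (13|37)=-1; (−1)^{-2·0·18}·(-1)^0·(-1)^-2 = +1.
v=53: a=53^2·(≡48), b=53^2·(≡36) mod 53; (48|53)=-1, (36|53)=+1; (−1)^{2·2·26}·(-1)^2·(+1)^2 = +1.
v=∞: 390 > 0 and 6 > 0  ⇒  (a,b)_∞ = +1.
v=29: a=29^0·(≡25), b=29^-2·(≡23) mod 29; (25|29)=+1, (23|29)=+1; (−1)^{0·-2·14}·(+1)^-2·(+1)^0 = +1.
v=5: a=5^-3·(≡2), b=5^-2·(≡4) mod 5; (2|5)=-1, (4|5)=+1; (−1)^{-3·-2·2}·(-1)^-2·(+1)^-3 = +1.
v=13: a=13^1·(≡1), b=13^2·(≡11) mod 13; (1|13)=+1, (11|13)=-1; (−1)^{1·2·6}·(+1)^2·(-1)^1 = -1.
Ram(390, 6) = {2, 13}; no ℚ_2-point on the conic.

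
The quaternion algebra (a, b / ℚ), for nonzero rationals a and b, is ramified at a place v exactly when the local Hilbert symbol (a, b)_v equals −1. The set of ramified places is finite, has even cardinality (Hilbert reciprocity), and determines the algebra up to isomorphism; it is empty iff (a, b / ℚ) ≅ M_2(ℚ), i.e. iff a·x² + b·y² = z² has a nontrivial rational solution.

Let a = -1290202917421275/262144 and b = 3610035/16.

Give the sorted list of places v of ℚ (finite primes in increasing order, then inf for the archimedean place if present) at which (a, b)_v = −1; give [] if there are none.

[13, 17]

(a, b) ≡ (-11, 3315) mod (ℚ^×)²; places V = {2, 3, 5, 11, 13, 17, ∞}.
(a,b)_11: α=5, u≡6; β=2, v≡5 (mod 11); (6|11)=-1, (5|11)=+1; sign (−1)^0·-1^2·+1^5 = +1.
(a,b)_3: α=8, u≡1; β=3, v≡1 (mod 3); (1|3)=+1, (1|3)=+1; sign (−1)^0·+1^3·+1^8 = +1.
(a,b)_17: α=2, u≡14; β=1, v≡9 (mod 17); (14|17)=-1, (9|17)=+1; sign (−1)^0·-1^1·+1^2 = -1.
(a,b)_2: α=-18, β=-4; u≡5, v≡3 (mod 8); ε(u)ε(v)=0·1, αω(v)=-18·1, βω(u)=-4·1; sum ≡ 0  ⇒  +1.
(a,b)_13: α=2, u≡6; β=1, v≡5 (mod 13); (6|13)=-1, (5|13)=-1; sign (−1)^0·-1^1·-1^2 = -1.
(a,b)_5: α=2, u≡1; β=1, v≡2 (mod 5); (1|5)=+1, (2|5)=-1; sign (−1)^0·+1^1·-1^2 = +1.
(a,b)_∞: sgn(-11)=−, sgn(3315)=+, so +1.
Ram(-11, 3315) = {13, 17}; no ℚ_13-point on the conic.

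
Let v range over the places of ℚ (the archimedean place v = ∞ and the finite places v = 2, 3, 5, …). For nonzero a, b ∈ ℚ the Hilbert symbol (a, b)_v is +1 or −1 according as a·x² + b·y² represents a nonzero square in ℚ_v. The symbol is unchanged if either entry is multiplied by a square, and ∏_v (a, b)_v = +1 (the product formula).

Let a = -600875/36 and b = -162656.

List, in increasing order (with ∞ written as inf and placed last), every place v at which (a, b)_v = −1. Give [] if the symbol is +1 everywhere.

[2, 13, 17, 19, 23, inf]

Mod squares: a ≡ -24035, b ≡ -10166. Check v ∈ {∞, 2, 3, 5, 11, 13, 17, 19, 23}.
v=2: v_2(a)=-2, v_2(b)=5; units ≡ 5, 5 (mod 8); ε·ε+αω+βω = 0·0+-2·1+5·1 ≡ 1  ⇒  (a,b)_2 = -1.
v=5: a=5^3·(≡3), b=5^0·(≡4) mod 5; (3|5)=-1, (4|5)=+1; (−1)^{3·0·2}·(-1)^0·(+1)^3 = +1.
v=∞: -24035 < 0 and -10166 < 0  ⇒  (a,b)_∞ = -1.
v=13: a=13^0·(≡5), b=13^1·(≡7) mod 13; (5|13)=-1, (7|13)=-1; (−1)^{0·1·6}·(-1)^1·(-1)^0 = -1.
v=19: a=19^1·(≡14), b=19^0·(≡3) mod 19; (14|19)=-1, (3|19)=-1; (−1)^{1·0·9}·(-1)^0·(-1)^1 = -1.
v=3: a=3^-2·(≡1), b=3^0·(≡1) mod 3; (1|3)=+1, (1|3)=+1; (−1)^{-2·0·1}·(+1)^0·(+1)^-2 = +1.
v=23: a=23^1·(≡2), b=23^1·(≡12) mod 23; (2|23)=+1, (12|23)=+1; (−1)^{1·1·11}·(+1)^1·(+1)^1 = -1.
v=17: a=17^0·(≡12), b=17^1·(≡3) mod 17; (12|17)=-1, (3|17)=-1; (−1)^{0·1·8}·(-1)^1·(-1)^0 = -1.
v=11: a=11^1·(≡4), b=11^0·(≡1) mod 11; (4|11)=+1, (1|11)=+1; (−1)^{1·0·5}·(+1)^0·(+1)^1 = +1.
Ram(-24035, -10166) = {2, 13, 17, 19, 23, ∞}; no ℚ_2-point on the conic.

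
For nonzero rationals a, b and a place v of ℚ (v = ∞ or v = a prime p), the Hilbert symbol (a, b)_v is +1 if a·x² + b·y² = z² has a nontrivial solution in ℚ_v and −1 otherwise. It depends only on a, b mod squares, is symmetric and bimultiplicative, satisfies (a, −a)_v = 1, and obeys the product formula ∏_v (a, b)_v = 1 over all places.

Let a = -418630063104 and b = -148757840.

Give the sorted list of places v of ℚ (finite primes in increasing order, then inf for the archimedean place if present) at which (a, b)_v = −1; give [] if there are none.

[2, 7, 11, 19, 31, inf]

Mod squares: a ≡ -13981, b ≡ -9297365. Check v ∈ {∞, 2, 3, 5, 7, 11, 19, 31, 41}.
v=5: a=5^0·(≡1), b=5^1·(≡2) mod 5; (1|5)=+1, (2|5)=-1; (−1)^{0·1·2}·(+1)^1·(-1)^0 = +1.
v=3: a=3^4·(≡2), b=3^0·(≡1) mod 3; (2|3)=-1, (1|3)=+1; (−1)^{4·0·1}·(-1)^0·(+1)^4 = +1.
v=41: a=41^1·(≡22), b=41^1·(≡14) mod 41; (22|41)=-1, (14|41)=-1; (−1)^{1·1·20}·(-1)^1·(-1)^1 = +1.
v=11: a=11^1·(≡4), b=11^1·(≡4) mod 11; (4|11)=+1, (4|11)=+1; (−1)^{1·1·5}·(+1)^1·(+1)^1 = -1.
v=19: a=19^2·(≡8), b=19^1·(≡8) mod 19; (8|19)=-1, (8|19)=-1; (−1)^{2·1·9}·(-1)^1·(-1)^2 = -1.
v=2: v_2(a)=10, v_2(b)=4; units ≡ 3, 3 (mod 8); ε·ε+αω+βω = 1·1+10·1+4·1 ≡ 1  ⇒  (a,b)_2 = -1.
v=31: a=31^1·(≡19), b=31^1·(≡5) mod 31; (19|31)=+1, (5|31)=+1; (−1)^{1·1·15}·(+1)^1·(+1)^1 = -1.
v=7: a=7^0·(≡6), b=7^1·(≡5) mod 7; (6|7)=-1, (5|7)=-1; (−1)^{0·1·3}·(-1)^1·(-1)^0 = -1.
v=∞: -13981 < 0 and -9297365 < 0  ⇒  (a,b)_∞ = -1.
|Ram(-13981, -9297365)| = 6, even; anisotropic at {2, 7, 11, 19, 31, ∞}.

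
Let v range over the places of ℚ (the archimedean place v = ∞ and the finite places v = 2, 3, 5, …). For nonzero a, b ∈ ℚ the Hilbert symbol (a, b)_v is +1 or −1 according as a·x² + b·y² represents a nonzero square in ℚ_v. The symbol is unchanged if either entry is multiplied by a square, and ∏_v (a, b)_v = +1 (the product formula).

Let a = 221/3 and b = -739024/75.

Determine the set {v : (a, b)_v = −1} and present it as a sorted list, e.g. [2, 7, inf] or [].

Mod squares: a ≡ 663, b ≡ -138567. Check v ∈ {∞, 2, 3, 5, 11, 13, 17, 19}.
v=17: a=17^1·(≡10), b=17^1·(≡2) mod 17; (10|17)=-1, (2|17)=+1; (−1)^{1·1·8}·(-1)^1·(+1)^1 = -1.
v=13: a=13^1·(≡10), b=13^1·(≡4) mod 13; (10|13)=+1, (4|13)=+1; (−1)^{1·1·6}·(+1)^1·(+1)^1 = +1.
v=2: v_2(a)=0, v_2(b)=4; units ≡ 7, 1 (mod 8); ε·ε+αω+βω = 1·0+0·0+4·0 ≡ 0  ⇒  (a,b)_2 = +1.
v=19: a=19^0·(≡4), b=19^1·(≡3) mod 19; (4|19)=+1, (3|19)=-1; (−1)^{0·1·9}·(+1)^1·(-1)^0 = +1.
v=11: a=11^0·(≡4), b=11^1·(≡9) mod 11; (4|11)=+1, (9|11)=+1; (−1)^{0·1·5}·(+1)^1·(+1)^0 = +1.
v=5: a=5^0·(≡2), b=5^-2·(≡2) mod 5; (2|5)=-1, (2|5)=-1; (−1)^{0·-2·2}·(-1)^-2·(-1)^0 = +1.
v=∞: 663 > 0 and -138567 < 0  ⇒  (a,b)_∞ = +1.
v=3: a=3^-1·(≡2), b=3^-1·(≡2) mod 3; (2|3)=-1, (2|3)=-1; (−1)^{-1·-1·1}·(-1)^-1·(-1)^-1 = -1.
(663, -138567 / ℚ) ramifies at {3, 17}: a division algebra.

[3, 17]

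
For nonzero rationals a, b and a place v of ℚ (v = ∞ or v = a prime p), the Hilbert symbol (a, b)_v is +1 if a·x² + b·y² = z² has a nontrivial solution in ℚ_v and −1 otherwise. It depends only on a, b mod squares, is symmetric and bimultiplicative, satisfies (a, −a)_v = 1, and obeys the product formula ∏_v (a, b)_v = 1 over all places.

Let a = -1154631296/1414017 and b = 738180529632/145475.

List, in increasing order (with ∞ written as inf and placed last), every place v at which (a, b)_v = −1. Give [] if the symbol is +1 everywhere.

[3, 7, 11, 13]

Mod squares: a ≡ -858, b ≡ 2618. Check v ∈ {∞, 2, 3, 5, 7, 11, 13, 17, 23}.
v=7: a=7^4·(≡6), b=7^3·(≡5) mod 7; (6|7)=-1, (5|7)=-1; (−1)^{4·3·3}·(-1)^3·(-1)^4 = -1.
v=11: a=11^-1·(≡6), b=11^-1·(≡6) mod 11; (6|11)=-1, (6|11)=-1; (−1)^{-1·-1·5}·(-1)^-1·(-1)^-1 = -1.
v=2: v_2(a)=7, v_2(b)=5; units ≡ 3, 5 (mod 8); ε·ε+αω+βω = 1·0+7·1+5·1 ≡ 0  ⇒  (a,b)_2 = +1.
v=3: a=3^-5·(≡2), b=3^4·(≡2) mod 3; (2|3)=-1, (2|3)=-1; (−1)^{-5·4·1}·(-1)^4·(-1)^-5 = -1.
v=17: a=17^2·(≡1), b=17^3·(≡13) mod 17; (1|17)=+1, (13|17)=+1; (−1)^{2·3·8}·(+1)^3·(+1)^2 = +1.
v=13: a=13^1·(≡4), b=13^2·(≡8) mod 13; (4|13)=+1, (8|13)=-1; (−1)^{1·2·6}·(+1)^2·(-1)^1 = -1.
v=5: a=5^0·(≡2), b=5^-2·(≡3) mod 5; (2|5)=-1, (3|5)=-1; (−1)^{0·-2·2}·(-1)^-2·(-1)^0 = +1.
v=23: a=23^-2·(≡6), b=23^-2·(≡19) mod 23; (6|23)=+1, (19|23)=-1; (−1)^{-2·-2·11}·(+1)^-2·(-1)^-2 = +1.
v=∞: -858 < 0 and 2618 > 0  ⇒  (a,b)_∞ = +1.
(-858, 2618 / ℚ) ramifies at {3, 7, 11, 13}: a division algebra.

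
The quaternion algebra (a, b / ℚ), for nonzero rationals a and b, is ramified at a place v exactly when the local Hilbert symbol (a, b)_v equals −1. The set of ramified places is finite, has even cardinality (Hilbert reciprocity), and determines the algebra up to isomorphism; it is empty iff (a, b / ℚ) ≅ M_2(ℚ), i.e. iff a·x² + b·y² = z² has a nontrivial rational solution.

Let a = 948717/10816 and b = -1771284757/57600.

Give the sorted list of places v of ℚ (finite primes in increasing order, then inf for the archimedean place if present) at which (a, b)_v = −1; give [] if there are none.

[7, 11]

(a, b) ≡ (77, -37) mod (ℚ^×)²; places V = {2, 3, 5, 7, 11, 13, 17, 37, ∞}.
(a,b)_11: α=1, u≡6; β=2, v≡7 (mod 11); (6|11)=-1, (7|11)=-1; sign (−1)^0·-1^2·-1^1 = -1.
(a,b)_37: α=2, u≡30; β=3, v≡21 (mod 37); (30|37)=+1, (21|37)=+1; sign (−1)^0·+1^3·+1^2 = +1.
(a,b)_3: α=2, u≡2; β=-2, v≡2 (mod 3); (2|3)=-1, (2|3)=-1; sign (−1)^0·-1^-2·-1^2 = +1.
(a,b)_17: α=0, u≡8; β=2, v≡12 (mod 17); (8|17)=+1, (12|17)=-1; sign (−1)^0·+1^2·-1^0 = +1.
(a,b)_7: α=1, u≡4; β=0, v≡6 (mod 7); (4|7)=+1, (6|7)=-1; sign (−1)^0·+1^0·-1^1 = -1.
(a,b)_5: α=0, u≡2; β=-2, v≡2 (mod 5); (2|5)=-1, (2|5)=-1; sign (−1)^0·-1^-2·-1^0 = +1.
(a,b)_13: α=-2, u≡10; β=0, v≡7 (mod 13); (10|13)=+1, (7|13)=-1; sign (−1)^0·+1^0·-1^-2 = +1.
(a,b)_∞: sgn(77)=+, sgn(-37)=−, so +1.
(a,b)_2: α=-6, β=-8; u≡5, v≡3 (mod 8); ε(u)ε(v)=0·1, αω(v)=-6·1, βω(u)=-8·1; sum ≡ 0  ⇒  +1.
Ram(77, -37) = {7, 11}; no ℚ_7-point on the conic.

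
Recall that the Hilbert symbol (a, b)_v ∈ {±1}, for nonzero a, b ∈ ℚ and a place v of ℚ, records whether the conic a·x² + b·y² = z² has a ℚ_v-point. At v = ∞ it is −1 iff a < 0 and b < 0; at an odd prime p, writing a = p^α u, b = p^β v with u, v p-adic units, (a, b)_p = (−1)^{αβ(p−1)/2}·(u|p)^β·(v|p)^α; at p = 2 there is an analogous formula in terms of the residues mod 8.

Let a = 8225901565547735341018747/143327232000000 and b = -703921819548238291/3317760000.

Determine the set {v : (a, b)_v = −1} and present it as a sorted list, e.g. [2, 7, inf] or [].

[3, 17]

Mod squares: a ≡ 156009, b ≡ -91. Check v ∈ {∞, 2, 3, 5, 7, 11, 13, 17, 19, 23}.
v=11: a=11^8·(≡2), b=11^6·(≡2) mod 11; (2|11)=-1, (2|11)=-1; (−1)^{8·6·5}·(-1)^6·(-1)^8 = +1.
v=3: a=3^-7·(≡1), b=3^-4·(≡2) mod 3; (1|3)=+1, (2|3)=-1; (−1)^{-7·-4·1}·(+1)^-4·(-1)^-7 = -1.
v=19: a=19^1·(≡3), b=19^0·(≡16) mod 19; (3|19)=-1, (16|19)=+1; (−1)^{1·0·9}·(-1)^0·(+1)^1 = +1.
v=7: a=7^1·(≡3), b=7^1·(≡4) mod 7; (3|7)=-1, (4|7)=+1; (−1)^{1·1·3}·(-1)^1·(+1)^1 = +1.
v=13: a=13^6·(≡3), b=13^5·(≡8) mod 13; (3|13)=+1, (8|13)=-1; (−1)^{6·5·6}·(+1)^5·(-1)^6 = +1.
v=5: a=5^-6·(≡4), b=5^-4·(≡4) mod 5; (4|5)=+1, (4|5)=+1; (−1)^{-6·-4·2}·(+1)^-4·(+1)^-6 = +1.
v=2: v_2(a)=-22, v_2(b)=-16; units ≡ 1, 5 (mod 8); ε·ε+αω+βω = 0·0+-22·1+-16·0 ≡ 0  ⇒  (a,b)_2 = +1.
v=∞: 156009 > 0 and -91 < 0  ⇒  (a,b)_∞ = +1.
v=23: a=23^3·(≡20), b=23^2·(≡2) mod 23; (20|23)=-1, (2|23)=+1; (−1)^{3·2·11}·(-1)^2·(+1)^3 = +1.
v=17: a=17^3·(≡12), b=17^2·(≡11) mod 17; (12|17)=-1, (11|17)=-1; (−1)^{3·2·8}·(-1)^2·(-1)^3 = -1.
Ram(156009, -91) = {3, 17}; no ℚ_3-point on the conic.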